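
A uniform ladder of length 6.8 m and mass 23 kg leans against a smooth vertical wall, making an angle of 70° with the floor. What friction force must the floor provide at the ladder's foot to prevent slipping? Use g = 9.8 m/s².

f ≈ 41 N

Take moments about the foot of the ladder.
Ladder weight 23×9.8 = 225.4 N acts at 3.4 m along the ladder; its horizontal arm is 3.4·cos70° = 1.163 m → τ = 262.1 N·m clockwise.
Wall normal N acts horizontally at the top; its moment arm is the height L sinθ = 6.8·sin70° = 6.39 m, counterclockwise.
For rotational equilibrium, N × 6.39 = 262.1, so N = 41 N.
ΣFx = 0: friction at the foot balances the wall's push, so f = N_wall = 41 N.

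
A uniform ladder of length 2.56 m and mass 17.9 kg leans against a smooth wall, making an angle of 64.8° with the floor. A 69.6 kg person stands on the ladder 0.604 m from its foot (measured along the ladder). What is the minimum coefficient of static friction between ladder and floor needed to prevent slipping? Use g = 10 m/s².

μ_min ≈ 0.136

Choose the foot of the ladder as the axis so the floor normal and friction both act there and drop out.
Ladder weight 17.9×10 = 179 N acts at 1.28 m along the ladder; its horizontal arm is 1.28·cos64.8° = 0.545 m → τ = 97.56 N·m clockwise.
Person: 69.6×10 = 696 N at 0.604 m → arm 0.2572 m → τ = 179 N·m clockwise.
Wall normal N acts horizontally at the top; its moment arm is the height L sinθ = 2.56·sin64.8° = 2.316 m, counterclockwise.
Setting net torque to zero: N × 2.316 = 276.6 → N = 119.4 N.
ΣFx = 0 ⇒ f = N_wall = 119.4 N. ΣFy = 0 ⇒ N_floor = 875 N.
μ_min = f / N_floor = 119.4 / 875 = 0.136.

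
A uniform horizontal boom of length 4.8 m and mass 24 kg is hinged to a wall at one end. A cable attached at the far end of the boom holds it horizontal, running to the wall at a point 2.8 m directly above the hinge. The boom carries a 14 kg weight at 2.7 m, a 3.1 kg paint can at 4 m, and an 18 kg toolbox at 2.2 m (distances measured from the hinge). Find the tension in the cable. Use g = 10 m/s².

T ≈ 609 N

Choose the hinge as the axis so the unknown hinge reaction has zero arm there.
Beam weight: 24 × 10 = 240 N down at 2.4 m → arm 2.4 m, τ = 240 × 2.4 = 576 N·m clockwise.
Weight: 14 × 10 = 140 N down at 2.7 m → arm 2.7 m, τ = 140 × 2.7 = 378 N·m clockwise.
Paint can: 3.1 × 10 = 31 N down at 4 m → arm 4 m, τ = 31 × 4 = 124 N·m clockwise.
Toolbox: 18 × 10 = 180 N down at 2.2 m → arm 2.2 m, τ = 180 × 2.2 = 396 N·m clockwise.
Total clockwise load moment = 1474 N·m.
The cable tension T acts at 4.8 m; only its component perpendicular to the boom, T sinθ, produces torque. sinθ = h/√(h²+d²) = 2.8/√(2.8²+4.8²) = 0.5039.
Στ = 0 ⇒ T × 4.8 × 0.5039 = 1474 ⇒ T = 1474 / 2.419 = 609 N.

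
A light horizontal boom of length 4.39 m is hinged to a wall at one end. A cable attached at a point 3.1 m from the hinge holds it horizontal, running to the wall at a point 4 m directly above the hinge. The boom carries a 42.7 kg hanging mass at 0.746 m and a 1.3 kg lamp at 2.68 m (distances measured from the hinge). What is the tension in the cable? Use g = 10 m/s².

T ≈ 144 N

Choose the hinge as the axis so the unknown hinge reaction has zero arm there.
Hanging mass: 42.7 × 10 = 427 N down at 0.746 m → arm 0.746 m, τ = 427 × 0.746 = 318.5 N·m clockwise.
Lamp: 1.3 × 10 = 13 N down at 2.68 m → arm 2.68 m, τ = 13 × 2.68 = 34.84 N·m clockwise.
Total clockwise load moment = 353.3 N·m.
The cable tension T acts at 3.1 m; only its component perpendicular to the boom, T sinθ, produces torque. sinθ = h/√(h²+d²) = 4/√(4²+3.1²) = 0.7904.
Setting net torque to zero: T × 3.1 × 0.7904 = 353.3 → T = 353.3 / 2.45 = 144 N.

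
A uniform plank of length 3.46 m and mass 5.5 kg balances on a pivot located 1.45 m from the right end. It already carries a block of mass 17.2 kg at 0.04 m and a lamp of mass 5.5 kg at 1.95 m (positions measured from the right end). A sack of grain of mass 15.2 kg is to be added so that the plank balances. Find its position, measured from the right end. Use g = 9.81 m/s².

x ≈ 2.76 m from the right end

Sum moments about the pivot (at 1.45 m from the right end) (the support reaction has zero arm there).
Beam weight: 5.5 × 9.81 = 53.96 N down at 1.73 m → arm 0.28 m, τ = 53.96 × 0.28 = 15.11 N·m counterclockwise.
Block: 17.2 × 9.81 = 168.7 N down at 0.04 m → arm 1.41 m, τ = 168.7 × 1.41 = 237.9 N·m clockwise.
Lamp: 5.5 × 9.81 = 53.96 N down at 1.95 m → arm 0.5 m, τ = 53.96 × 0.5 = 26.98 N·m counterclockwise.
Net moment of existing loads = 195.8 N·m clockwise.
The sack of grain weighs 15.2 × 9.81 = 149.1 N and must supply an equal counterclockwise moment, so its lever arm about the pivot is 195.8 / 149.1 = 1.31 m.
That puts it at 1.45 + 1.31 = 2.76 m from the right end.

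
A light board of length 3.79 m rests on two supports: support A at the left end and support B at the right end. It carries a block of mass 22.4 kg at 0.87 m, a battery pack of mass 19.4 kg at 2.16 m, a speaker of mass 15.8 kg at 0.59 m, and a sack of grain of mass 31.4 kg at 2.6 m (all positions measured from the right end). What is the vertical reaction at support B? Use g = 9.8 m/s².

Taking torques about support A:
Block: 22.4 × 9.8 = 219.5 N down at 0.87 m → arm 2.92 m, τ = 219.5 × 2.92 = 640.9 N·m clockwise.
Battery pack: 19.4 × 9.8 = 190.1 N down at 2.16 m → arm 1.63 m, τ = 190.1 × 1.63 = 309.9 N·m clockwise.
Speaker: 15.8 × 9.8 = 154.8 N down at 0.59 m → arm 3.2 m, τ = 154.8 × 3.2 = 495.4 N·m clockwise.
Sack of grain: 31.4 × 9.8 = 307.7 N down at 2.6 m → arm 1.19 m, τ = 307.7 × 1.19 = 366.2 N·m clockwise.
Net load moment about support A = 1812 N·m clockwise.
Reaction R at support B is upward at 0 m, arm 3.79 m → moment R × 3.79 counterclockwise.
Balancing moments: R × 3.79 = 1812, giving R = 478 N.

R_B ≈ 478 N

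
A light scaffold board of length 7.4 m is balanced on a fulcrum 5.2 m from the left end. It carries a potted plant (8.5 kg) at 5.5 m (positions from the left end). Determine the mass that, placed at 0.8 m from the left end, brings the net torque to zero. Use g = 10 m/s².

Sum moments about the fulcrum (at 5.2 m from the left end) (the support reaction has zero arm there).
Potted plant: 8.5 × 10 = 85 N down at 5.5 m → arm 0.3 m, τ = 85 × 0.3 = 25.5 N·m clockwise.
Net moment of known loads = 25.5 N·m clockwise.
An unknown mass m at 0.8 m has arm 4.4 m; its moment is m·g·4.4 counterclockwise.
For rotational equilibrium, m × 10 × 4.4 = 25.5, so m = 25.5 / (10 × 4.4) = 0.58 kg.

m ≈ 0.58 kg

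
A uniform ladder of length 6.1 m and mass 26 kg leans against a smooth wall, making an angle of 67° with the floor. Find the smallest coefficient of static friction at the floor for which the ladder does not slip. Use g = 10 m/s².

μ_min ≈ 0.212

Take moments about the foot of the ladder.
Ladder weight 26×10 = 260 N acts at 3.05 m along the ladder; its horizontal arm is 3.05·cos67° = 1.192 m → τ = 309.9 N·m clockwise.
Wall normal N acts horizontally at the top; its moment arm is the height L sinθ = 6.1·sin67° = 5.615 m, counterclockwise.
For rotational equilibrium, N × 5.615 = 309.9, so N = 55.19 N.
ΣFx = 0 ⇒ f = N_wall = 55.19 N. ΣFy = 0 ⇒ N_floor = 260 N.
μ_min = f / N_floor = 55.19 / 260 = 0.212.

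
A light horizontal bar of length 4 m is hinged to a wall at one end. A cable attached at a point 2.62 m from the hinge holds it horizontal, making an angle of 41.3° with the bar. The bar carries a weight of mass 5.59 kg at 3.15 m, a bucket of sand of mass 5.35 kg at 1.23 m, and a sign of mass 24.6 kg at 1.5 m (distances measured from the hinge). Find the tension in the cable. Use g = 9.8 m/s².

Taking torques about the hinge:
Weight: 5.59 × 9.8 = 54.78 N down at 3.15 m → arm 3.15 m, τ = 54.78 × 3.15 = 172.6 N·m clockwise.
Bucket of sand: 5.35 × 9.8 = 52.43 N down at 1.23 m → arm 1.23 m, τ = 52.43 × 1.23 = 64.49 N·m clockwise.
Sign: 24.6 × 9.8 = 241.1 N down at 1.5 m → arm 1.5 m, τ = 241.1 × 1.5 = 361.6 N·m clockwise.
Total clockwise load moment = 598.7 N·m.
The cable tension T acts at 2.62 m; only its component perpendicular to the bar, T sinθ, produces torque. sin 41.3° = 0.66.
Στ = 0 ⇒ T × 2.62 × 0.66 = 598.7 ⇒ T = 598.7 / 1.729 = 346 N.

T ≈ 346 N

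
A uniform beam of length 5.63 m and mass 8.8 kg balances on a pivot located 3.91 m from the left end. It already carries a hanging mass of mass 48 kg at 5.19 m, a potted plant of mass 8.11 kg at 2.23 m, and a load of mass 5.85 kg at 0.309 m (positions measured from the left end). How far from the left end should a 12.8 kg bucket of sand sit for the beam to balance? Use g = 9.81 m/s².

x ≈ 2.57 m from the left end

Take moments about the pivot (at 3.91 m from the left end).
Beam weight: 8.8 × 9.81 = 86.33 N down at 2.815 m → arm 1.095 m, τ = 86.33 × 1.095 = 94.53 N·m counterclockwise.
Hanging mass: 48 × 9.81 = 470.9 N down at 5.19 m → arm 1.28 m, τ = 470.9 × 1.28 = 602.8 N·m clockwise.
Potted plant: 8.11 × 9.81 = 79.56 N down at 2.23 m → arm 1.68 m, τ = 79.56 × 1.68 = 133.7 N·m counterclockwise.
Load: 5.85 × 9.81 = 57.39 N down at 0.309 m → arm 3.601 m, τ = 57.39 × 3.601 = 206.7 N·m counterclockwise.
Net moment of existing loads = 167.9 N·m clockwise.
The bucket of sand weighs 12.8 × 9.81 = 125.6 N and must supply an equal counterclockwise moment, so its lever arm about the pivot is 167.9 / 125.6 = 1.34 m.
That puts it at 3.91 − 1.34 = 2.57 m from the left end.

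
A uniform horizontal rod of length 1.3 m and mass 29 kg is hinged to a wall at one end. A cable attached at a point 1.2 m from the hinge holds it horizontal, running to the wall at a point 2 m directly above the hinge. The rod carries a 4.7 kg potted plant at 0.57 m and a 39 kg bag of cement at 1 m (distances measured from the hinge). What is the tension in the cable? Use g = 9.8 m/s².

T ≈ 576 N

Take moments about the hinge.
Beam weight: 29 × 9.8 = 284.2 N down at 0.65 m → arm 0.65 m, τ = 284.2 × 0.65 = 184.7 N·m clockwise.
Potted plant: 4.7 × 9.8 = 46.06 N down at 0.57 m → arm 0.57 m, τ = 46.06 × 0.57 = 26.25 N·m clockwise.
Bag of cement: 39 × 9.8 = 382.2 N down at 1 m → arm 1 m, τ = 382.2 × 1 = 382.2 N·m clockwise.
Total clockwise load moment = 593.1 N·m.
The cable tension T acts at 1.2 m; only its component perpendicular to the rod, T sinθ, produces torque. sinθ = h/√(h²+d²) = 2/√(2²+1.2²) = 0.8575.
For rotational equilibrium, T × 1.2 × 0.8575 = 593.1, so T = 593.1 / 1.029 = 576 N.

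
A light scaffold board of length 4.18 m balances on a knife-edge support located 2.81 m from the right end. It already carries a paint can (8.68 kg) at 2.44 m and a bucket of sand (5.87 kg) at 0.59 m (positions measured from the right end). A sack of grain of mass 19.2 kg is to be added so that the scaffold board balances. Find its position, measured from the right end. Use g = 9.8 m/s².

x ≈ 3.66 m from the right end

Sum moments about the knife-edge support (at 2.81 m from the right end) (the support reaction has zero arm there).
Paint can: 8.68 × 9.8 = 85.06 N down at 2.44 m → arm 0.37 m, τ = 85.06 × 0.37 = 31.47 N·m clockwise.
Bucket of sand: 5.87 × 9.8 = 57.53 N down at 0.59 m → arm 2.22 m, τ = 57.53 × 2.22 = 127.7 N·m clockwise.
Net moment of existing loads = 159.2 N·m clockwise.
The sack of grain weighs 19.2 × 9.8 = 188.2 N and must supply an equal counterclockwise moment, so its lever arm about the knife-edge support is 159.2 / 188.2 = 0.846 m.
That puts it at 2.81 + 0.846 = 3.66 m from the right end.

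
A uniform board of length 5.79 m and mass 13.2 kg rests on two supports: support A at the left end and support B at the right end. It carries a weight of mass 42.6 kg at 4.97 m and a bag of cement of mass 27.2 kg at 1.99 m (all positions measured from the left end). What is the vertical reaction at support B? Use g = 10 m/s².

R_B ≈ 525 N

Taking torques about support A:
Beam weight: 13.2 × 10 = 132 N down at 2.895 m → arm 2.895 m, τ = 132 × 2.895 = 382.1 N·m clockwise.
Weight: 42.6 × 10 = 426 N down at 4.97 m → arm 4.97 m, τ = 426 × 4.97 = 2117 N·m clockwise.
Bag of cement: 27.2 × 10 = 272 N down at 1.99 m → arm 1.99 m, τ = 272 × 1.99 = 541.3 N·m clockwise.
Net load moment about support A = 3040 N·m clockwise.
Reaction R at support B is upward at 5.79 m, arm 5.79 m → moment R × 5.79 counterclockwise.
Setting net torque to zero: R × 5.79 = 3040 → R = 525 N.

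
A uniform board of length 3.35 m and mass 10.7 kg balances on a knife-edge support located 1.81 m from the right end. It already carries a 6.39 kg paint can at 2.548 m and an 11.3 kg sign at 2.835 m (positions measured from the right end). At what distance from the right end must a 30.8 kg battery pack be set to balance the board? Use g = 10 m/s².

x ≈ 1.33 m from the right end

Take moments about the knife-edge support (at 1.81 m from the right end).
Beam weight: 10.7 × 10 = 107 N down at 1.675 m → arm 0.135 m, τ = 107 × 0.135 = 14.45 N·m clockwise.
Paint can: 6.39 × 10 = 63.9 N down at 2.548 m → arm 0.738 m, τ = 63.9 × 0.738 = 47.16 N·m counterclockwise.
Sign: 11.3 × 10 = 113 N down at 2.835 m → arm 1.025 m, τ = 113 × 1.025 = 115.8 N·m counterclockwise.
Net moment of existing loads = 148.5 N·m counterclockwise.
The battery pack weighs 30.8 × 10 = 308 N and must supply an equal clockwise moment, so its lever arm about the knife-edge support is 148.5 / 308 = 0.482 m.
That puts it at 1.81 − 0.482 = 1.33 m from the right end.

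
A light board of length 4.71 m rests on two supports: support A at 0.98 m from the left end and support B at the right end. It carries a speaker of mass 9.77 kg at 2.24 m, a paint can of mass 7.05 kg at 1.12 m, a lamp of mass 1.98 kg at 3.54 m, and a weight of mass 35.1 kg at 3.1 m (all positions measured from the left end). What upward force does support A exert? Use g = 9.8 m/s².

Choose support B as the axis so its reaction then has zero moment arm.
Speaker: 9.77 × 9.8 = 95.75 N down at 2.24 m → arm 2.47 m, τ = 95.75 × 2.47 = 236.5 N·m counterclockwise.
Paint can: 7.05 × 9.8 = 69.09 N down at 1.12 m → arm 3.59 m, τ = 69.09 × 3.59 = 248 N·m counterclockwise.
Lamp: 1.98 × 9.8 = 19.4 N down at 3.54 m → arm 1.17 m, τ = 19.4 × 1.17 = 22.7 N·m counterclockwise.
Weight: 35.1 × 9.8 = 344 N down at 3.1 m → arm 1.61 m, τ = 344 × 1.61 = 553.8 N·m counterclockwise.
Net load moment about support B = 1061 N·m counterclockwise.
Reaction R at support A is upward at 0.98 m, arm 3.73 m → moment R × 3.73 clockwise.
Balancing moments: R × 3.73 = 1061, giving R = 284 N.

R_A ≈ 284 N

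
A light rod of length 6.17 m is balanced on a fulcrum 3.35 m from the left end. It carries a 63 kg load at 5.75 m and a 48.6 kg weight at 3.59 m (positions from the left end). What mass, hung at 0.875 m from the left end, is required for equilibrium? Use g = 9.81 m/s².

Choose the fulcrum (at 3.35 m from the left end) as the axis so the support reaction has zero arm there.
Load: 63 × 9.81 = 618 N down at 5.75 m → arm 2.4 m, τ = 618 × 2.4 = 1483 N·m clockwise.
Weight: 48.6 × 9.81 = 476.8 N down at 3.59 m → arm 0.24 m, τ = 476.8 × 0.24 = 114.4 N·m clockwise.
Net moment of known loads = 1597 N·m clockwise.
An unknown mass m at 0.875 m has arm 2.475 m; its moment is m·g·2.475 counterclockwise.
Στ = 0 ⇒ m × 9.81 × 2.475 = 1597 ⇒ m = 1597 / (9.81 × 2.475) = 65.8 kg.

m ≈ 65.8 kg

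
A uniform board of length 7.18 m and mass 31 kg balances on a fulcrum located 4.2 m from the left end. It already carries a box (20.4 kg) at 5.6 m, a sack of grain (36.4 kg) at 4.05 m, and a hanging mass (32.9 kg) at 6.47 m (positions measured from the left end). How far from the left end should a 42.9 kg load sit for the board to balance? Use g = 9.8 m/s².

Choose the fulcrum (at 4.2 m from the left end) as the axis so the support reaction has zero arm there.
Beam weight: 31 × 9.8 = 303.8 N down at 3.59 m → arm 0.61 m, τ = 303.8 × 0.61 = 185.3 N·m counterclockwise.
Box: 20.4 × 9.8 = 199.9 N down at 5.6 m → arm 1.4 m, τ = 199.9 × 1.4 = 279.9 N·m clockwise.
Sack of grain: 36.4 × 9.8 = 356.7 N down at 4.05 m → arm 0.15 m, τ = 356.7 × 0.15 = 53.5 N·m counterclockwise.
Hanging mass: 32.9 × 9.8 = 322.4 N down at 6.47 m → arm 2.27 m, τ = 322.4 × 2.27 = 731.8 N·m clockwise.
Net moment of existing loads = 772.9 N·m clockwise.
The load weighs 42.9 × 9.8 = 420.4 N and must supply an equal counterclockwise moment, so its lever arm about the fulcrum is 772.9 / 420.4 = 1.84 m.
That puts it at 4.2 − 1.84 = 2.36 m from the left end.

x ≈ 2.36 m from the left end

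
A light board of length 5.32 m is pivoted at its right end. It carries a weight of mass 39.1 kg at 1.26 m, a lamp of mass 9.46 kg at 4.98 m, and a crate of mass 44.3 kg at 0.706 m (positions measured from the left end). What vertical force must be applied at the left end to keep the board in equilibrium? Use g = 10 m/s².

Taking torques about the right end:
Weight: 39.1 × 10 = 391 N down at 1.26 m → arm 4.06 m, τ = 391 × 4.06 = 1587 N·m counterclockwise.
Lamp: 9.46 × 10 = 94.6 N down at 4.98 m → arm 0.34 m, τ = 94.6 × 0.34 = 32.16 N·m counterclockwise.
Crate: 44.3 × 10 = 443 N down at 0.706 m → arm 4.614 m, τ = 443 × 4.614 = 2044 N·m counterclockwise.
Net moment of the loads = 3663 N·m counterclockwise.
The upward force F acts at the left end, arm 5.32 m, giving F × 5.32 clockwise.
Balancing moments: F × 5.32 = 3663, giving F = 3663 / 5.32 = 689 N.

F ≈ 689 N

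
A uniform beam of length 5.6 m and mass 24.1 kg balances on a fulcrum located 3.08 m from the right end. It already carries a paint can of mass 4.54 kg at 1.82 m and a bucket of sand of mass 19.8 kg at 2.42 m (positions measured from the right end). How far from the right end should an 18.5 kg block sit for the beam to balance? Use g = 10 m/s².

Taking torques about the fulcrum (at 3.08 m from the right end):
Beam weight: 24.1 × 10 = 241 N down at 2.8 m → arm 0.28 m, τ = 241 × 0.28 = 67.48 N·m clockwise.
Paint can: 4.54 × 10 = 45.4 N down at 1.82 m → arm 1.26 m, τ = 45.4 × 1.26 = 57.2 N·m clockwise.
Bucket of sand: 19.8 × 10 = 198 N down at 2.42 m → arm 0.66 m, τ = 198 × 0.66 = 130.7 N·m clockwise.
Net moment of existing loads = 255.4 N·m clockwise.
The block weighs 18.5 × 10 = 185 N and must supply an equal counterclockwise moment, so its lever arm about the fulcrum is 255.4 / 185 = 1.38 m.
That puts it at 3.08 + 1.38 = 4.46 m from the right end.

x ≈ 4.46 m from the right end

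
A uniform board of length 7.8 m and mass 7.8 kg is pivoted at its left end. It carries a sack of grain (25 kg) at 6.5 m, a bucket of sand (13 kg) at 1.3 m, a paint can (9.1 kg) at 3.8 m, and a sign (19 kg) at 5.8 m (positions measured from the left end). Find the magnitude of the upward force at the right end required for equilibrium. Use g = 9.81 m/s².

Choose the left end as the axis so the unknown pivot reaction has zero arm there.
Beam weight: 7.8 × 9.81 = 76.52 N down at 3.9 m → arm 3.9 m, τ = 76.52 × 3.9 = 298.4 N·m clockwise.
Sack of grain: 25 × 9.81 = 245.2 N down at 6.5 m → arm 6.5 m, τ = 245.2 × 6.5 = 1594 N·m clockwise.
Bucket of sand: 13 × 9.81 = 127.5 N down at 1.3 m → arm 1.3 m, τ = 127.5 × 1.3 = 165.8 N·m clockwise.
Paint can: 9.1 × 9.81 = 89.27 N down at 3.8 m → arm 3.8 m, τ = 89.27 × 3.8 = 339.2 N·m clockwise.
Sign: 19 × 9.81 = 186.4 N down at 5.8 m → arm 5.8 m, τ = 186.4 × 5.8 = 1081 N·m clockwise.
Net moment of the loads = 3478 N·m clockwise.
The upward force F acts at the right end, arm 7.8 m, giving F × 7.8 counterclockwise.
For rotational equilibrium, F × 7.8 = 3478, so F = 3478 / 7.8 = 446 N.

F ≈ 446 N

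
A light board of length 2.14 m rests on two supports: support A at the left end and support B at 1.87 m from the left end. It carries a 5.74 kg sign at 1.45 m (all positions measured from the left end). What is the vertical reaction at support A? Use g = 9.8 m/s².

Taking torques about support B:
Sign: 5.74 × 9.8 = 56.25 N down at 1.45 m → arm 0.42 m, τ = 56.25 × 0.42 = 23.62 N·m counterclockwise.
Net load moment about support B = 23.62 N·m counterclockwise.
Reaction R at support A is upward at 0 m, arm 1.87 m → moment R × 1.87 clockwise.
Setting net torque to zero: R × 1.87 = 23.62 → R = 12.6 N.

R_A ≈ 12.6 N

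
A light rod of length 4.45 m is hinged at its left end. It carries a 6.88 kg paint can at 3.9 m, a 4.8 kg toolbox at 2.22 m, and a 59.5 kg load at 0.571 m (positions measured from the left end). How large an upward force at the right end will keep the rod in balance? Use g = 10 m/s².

Taking torques about the left end:
Paint can: 6.88 × 10 = 68.8 N down at 3.9 m → arm 3.9 m, τ = 68.8 × 3.9 = 268.3 N·m clockwise.
Toolbox: 4.8 × 10 = 48 N down at 2.22 m → arm 2.22 m, τ = 48 × 2.22 = 106.6 N·m clockwise.
Load: 59.5 × 10 = 595 N down at 0.571 m → arm 0.571 m, τ = 595 × 0.571 = 339.7 N·m clockwise.
Net moment of the loads = 714.6 N·m clockwise.
The upward force F acts at the right end, arm 4.45 m, giving F × 4.45 counterclockwise.
For rotational equilibrium, F × 4.45 = 714.6, so F = 714.6 / 4.45 = 161 N.

F ≈ 161 N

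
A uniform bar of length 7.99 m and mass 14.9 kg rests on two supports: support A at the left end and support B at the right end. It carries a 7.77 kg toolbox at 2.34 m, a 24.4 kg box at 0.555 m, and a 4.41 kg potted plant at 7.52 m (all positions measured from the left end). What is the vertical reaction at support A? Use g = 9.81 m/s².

R_A ≈ 352 N

About support B:
Beam weight: 14.9 × 9.81 = 146.2 N down at 3.995 m → arm 3.995 m, τ = 146.2 × 3.995 = 584.1 N·m counterclockwise.
Toolbox: 7.77 × 9.81 = 76.22 N down at 2.34 m → arm 5.65 m, τ = 76.22 × 5.65 = 430.6 N·m counterclockwise.
Box: 24.4 × 9.81 = 239.4 N down at 0.555 m → arm 7.435 m, τ = 239.4 × 7.435 = 1780 N·m counterclockwise.
Potted plant: 4.41 × 9.81 = 43.26 N down at 7.52 m → arm 0.47 m, τ = 43.26 × 0.47 = 20.33 N·m counterclockwise.
Net load moment about support B = 2815 N·m counterclockwise.
Reaction R at support A is upward at 0 m, arm 7.99 m → moment R × 7.99 clockwise.
For rotational equilibrium, R × 7.99 = 2815, so R = 352 N.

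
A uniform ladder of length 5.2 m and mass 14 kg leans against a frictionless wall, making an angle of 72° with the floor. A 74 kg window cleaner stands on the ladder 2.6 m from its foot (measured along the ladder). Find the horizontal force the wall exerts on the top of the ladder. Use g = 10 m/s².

N_wall ≈ 143 N

Take moments about the foot of the ladder.
Ladder weight 14×10 = 140 N acts at 2.6 m along the ladder; its horizontal arm is 2.6·cos72° = 0.8034 m → τ = 112.5 N·m clockwise.
Window cleaner: 74×10 = 740 N at 2.6 m → arm 0.8034 m → τ = 594.5 N·m clockwise.
Wall normal N acts horizontally at the top; its moment arm is the height L sinθ = 5.2·sin72° = 4.945 m, counterclockwise.
Balancing moments: N × 4.945 = 707, giving N = 143 N.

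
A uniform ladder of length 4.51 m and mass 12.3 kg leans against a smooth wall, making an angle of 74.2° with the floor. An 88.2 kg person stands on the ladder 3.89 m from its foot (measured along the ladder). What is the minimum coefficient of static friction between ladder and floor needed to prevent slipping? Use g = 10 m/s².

μ_min ≈ 0.232

Take moments about the foot of the ladder.
Ladder weight 12.3×10 = 123 N acts at 2.255 m along the ladder; its horizontal arm is 2.255·cos74.2° = 0.614 m → τ = 75.52 N·m clockwise.
Person: 88.2×10 = 882 N at 3.89 m → arm 1.059 m → τ = 934 N·m clockwise.
Wall normal N acts horizontally at the top; its moment arm is the height L sinθ = 4.51·sin74.2° = 4.34 m, counterclockwise.
Balancing moments: N × 4.34 = 1010, giving N = 232.7 N.
ΣFx = 0 ⇒ f = N_wall = 232.7 N. ΣFy = 0 ⇒ N_floor = 1005 N.
μ_min = f / N_floor = 232.7 / 1005 = 0.232.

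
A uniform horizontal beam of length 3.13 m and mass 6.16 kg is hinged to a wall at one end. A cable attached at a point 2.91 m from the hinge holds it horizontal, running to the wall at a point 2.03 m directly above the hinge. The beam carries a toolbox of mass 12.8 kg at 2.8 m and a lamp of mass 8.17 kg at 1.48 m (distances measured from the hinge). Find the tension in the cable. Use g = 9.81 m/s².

T ≈ 339 N

Taking torques about the hinge:
Beam weight: 6.16 × 9.81 = 60.43 N down at 1.565 m → arm 1.565 m, τ = 60.43 × 1.565 = 94.57 N·m clockwise.
Toolbox: 12.8 × 9.81 = 125.6 N down at 2.8 m → arm 2.8 m, τ = 125.6 × 2.8 = 351.7 N·m clockwise.
Lamp: 8.17 × 9.81 = 80.15 N down at 1.48 m → arm 1.48 m, τ = 80.15 × 1.48 = 118.6 N·m clockwise.
Total clockwise load moment = 564.9 N·m.
The cable tension T acts at 2.91 m; only its component perpendicular to the beam, T sinθ, produces torque. sinθ = h/√(h²+d²) = 2.03/√(2.03²+2.91²) = 0.5721.
Setting net torque to zero: T × 2.91 × 0.5721 = 564.9 → T = 564.9 / 1.665 = 339 N.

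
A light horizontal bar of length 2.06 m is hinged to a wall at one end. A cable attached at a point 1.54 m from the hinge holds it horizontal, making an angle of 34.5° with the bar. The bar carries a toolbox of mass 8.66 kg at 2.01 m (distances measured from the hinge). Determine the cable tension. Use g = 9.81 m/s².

About the hinge:
Toolbox: 8.66 × 9.81 = 84.95 N down at 2.01 m → arm 2.01 m, τ = 84.95 × 2.01 = 170.7 N·m clockwise.
Total clockwise load moment = 170.7 N·m.
The cable tension T acts at 1.54 m; only its component perpendicular to the bar, T sinθ, produces torque. sin 34.5° = 0.5664.
Setting net torque to zero: T × 1.54 × 0.5664 = 170.7 → T = 170.7 / 0.8723 = 196 N.

T ≈ 196 N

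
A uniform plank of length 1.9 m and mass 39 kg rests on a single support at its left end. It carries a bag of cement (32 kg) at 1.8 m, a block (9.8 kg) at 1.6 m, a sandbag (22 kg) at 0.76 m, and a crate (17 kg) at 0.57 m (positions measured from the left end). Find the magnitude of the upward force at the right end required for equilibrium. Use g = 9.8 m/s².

F ≈ 705 N

About the left end:
Beam weight: 39 × 9.8 = 382.2 N down at 0.95 m → arm 0.95 m, τ = 382.2 × 0.95 = 363.1 N·m clockwise.
Bag of cement: 32 × 9.8 = 313.6 N down at 1.8 m → arm 1.8 m, τ = 313.6 × 1.8 = 564.5 N·m clockwise.
Block: 9.8 × 9.8 = 96.04 N down at 1.6 m → arm 1.6 m, τ = 96.04 × 1.6 = 153.7 N·m clockwise.
Sandbag: 22 × 9.8 = 215.6 N down at 0.76 m → arm 0.76 m, τ = 215.6 × 0.76 = 163.9 N·m clockwise.
Crate: 17 × 9.8 = 166.6 N down at 0.57 m → arm 0.57 m, τ = 166.6 × 0.57 = 94.96 N·m clockwise.
Net moment of the loads = 1340 N·m clockwise.
The upward force F acts at the right end, arm 1.9 m, giving F × 1.9 counterclockwise.
For rotational equilibrium, F × 1.9 = 1340, so F = 1340 / 1.9 = 705 N.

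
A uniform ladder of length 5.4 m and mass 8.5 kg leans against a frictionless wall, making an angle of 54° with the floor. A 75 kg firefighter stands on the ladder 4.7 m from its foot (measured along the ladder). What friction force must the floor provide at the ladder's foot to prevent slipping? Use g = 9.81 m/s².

f ≈ 496 N

Sum moments about the foot of the ladder (the floor normal and friction both act there and drop out).
Ladder weight 8.5×9.81 = 83.39 N acts at 2.7 m along the ladder; its horizontal arm is 2.7·cos54° = 1.587 m → τ = 132.3 N·m clockwise.
Firefighter: 75×9.81 = 735.8 N at 4.7 m → arm 2.763 m → τ = 2033 N·m clockwise.
Wall normal N acts horizontally at the top; its moment arm is the height L sinθ = 5.4·sin54° = 4.369 m, counterclockwise.
Setting net torque to zero: N × 4.369 = 2165 → N = 496 N.
ΣFx = 0: friction at the foot balances the wall's push, so f = N_wall = 496 N.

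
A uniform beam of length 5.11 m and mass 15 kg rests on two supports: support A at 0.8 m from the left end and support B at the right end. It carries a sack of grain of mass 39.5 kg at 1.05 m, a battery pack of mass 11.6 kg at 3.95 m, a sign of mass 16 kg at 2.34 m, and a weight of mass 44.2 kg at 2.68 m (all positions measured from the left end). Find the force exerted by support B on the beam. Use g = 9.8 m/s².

R_B ≈ 410 N

Sum moments about support A (its reaction then has zero moment arm).
Beam weight: 15 × 9.8 = 147 N down at 2.555 m → arm 1.755 m, τ = 147 × 1.755 = 258 N·m clockwise.
Sack of grain: 39.5 × 9.8 = 387.1 N down at 1.05 m → arm 0.25 m, τ = 387.1 × 0.25 = 96.78 N·m clockwise.
Battery pack: 11.6 × 9.8 = 113.7 N down at 3.95 m → arm 3.15 m, τ = 113.7 × 3.15 = 358.2 N·m clockwise.
Sign: 16 × 9.8 = 156.8 N down at 2.34 m → arm 1.54 m, τ = 156.8 × 1.54 = 241.5 N·m clockwise.
Weight: 44.2 × 9.8 = 433.2 N down at 2.68 m → arm 1.88 m, τ = 433.2 × 1.88 = 814.4 N·m clockwise.
Net load moment about support A = 1769 N·m clockwise.
Reaction R at support B is upward at 5.11 m, arm 4.31 m → moment R × 4.31 counterclockwise.
Στ = 0 ⇒ R × 4.31 = 1769 ⇒ R = 410 N.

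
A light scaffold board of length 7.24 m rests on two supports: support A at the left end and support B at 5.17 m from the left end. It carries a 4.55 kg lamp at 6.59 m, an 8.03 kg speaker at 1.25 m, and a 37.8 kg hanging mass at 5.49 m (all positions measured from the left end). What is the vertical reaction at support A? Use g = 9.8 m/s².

Sum moments about support B (its reaction then has zero moment arm).
Lamp: 4.55 × 9.8 = 44.59 N down at 6.59 m → arm 1.42 m, τ = 44.59 × 1.42 = 63.32 N·m clockwise.
Speaker: 8.03 × 9.8 = 78.69 N down at 1.25 m → arm 3.92 m, τ = 78.69 × 3.92 = 308.5 N·m counterclockwise.
Hanging mass: 37.8 × 9.8 = 370.4 N down at 5.49 m → arm 0.32 m, τ = 370.4 × 0.32 = 118.5 N·m clockwise.
Net load moment about support B = 126.7 N·m counterclockwise.
Reaction R at support A is upward at 0 m, arm 5.17 m → moment R × 5.17 clockwise.
Balancing moments: R × 5.17 = 126.7, giving R = 24.5 N.

R_A ≈ 24.5 N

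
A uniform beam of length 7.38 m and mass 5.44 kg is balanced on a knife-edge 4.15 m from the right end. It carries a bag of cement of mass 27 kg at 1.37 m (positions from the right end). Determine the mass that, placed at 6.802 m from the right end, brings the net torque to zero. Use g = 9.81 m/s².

About the knife-edge (at 4.15 m from the right end):
Beam weight: 5.44 × 9.81 = 53.37 N down at 3.69 m → arm 0.46 m, τ = 53.37 × 0.46 = 24.55 N·m clockwise.
Bag of cement: 27 × 9.81 = 264.9 N down at 1.37 m → arm 2.78 m, τ = 264.9 × 2.78 = 736.4 N·m clockwise.
Net moment of known loads = 760.9 N·m clockwise.
An unknown mass m at 6.802 m has arm 2.652 m; its moment is m·g·2.652 counterclockwise.
Balancing moments: m × 9.81 × 2.652 = 760.9, giving m = 760.9 / (9.81 × 2.652) = 29.2 kg.

m ≈ 29.2 kg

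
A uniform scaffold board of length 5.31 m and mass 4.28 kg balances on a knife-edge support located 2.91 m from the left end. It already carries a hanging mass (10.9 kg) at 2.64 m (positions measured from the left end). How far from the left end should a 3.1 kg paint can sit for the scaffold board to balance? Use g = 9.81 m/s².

Sum moments about the knife-edge support (at 2.91 m from the left end) (the support reaction has zero arm there).
Beam weight: 4.28 × 9.81 = 41.99 N down at 2.655 m → arm 0.255 m, τ = 41.99 × 0.255 = 10.71 N·m counterclockwise.
Hanging mass: 10.9 × 9.81 = 106.9 N down at 2.64 m → arm 0.27 m, τ = 106.9 × 0.27 = 28.86 N·m counterclockwise.
Net moment of existing loads = 39.57 N·m counterclockwise.
The paint can weighs 3.1 × 9.81 = 30.41 N and must supply an equal clockwise moment, so its lever arm about the knife-edge support is 39.57 / 30.41 = 1.3 m.
That puts it at 2.91 + 1.3 = 4.21 m from the left end.

x ≈ 4.21 m from the left end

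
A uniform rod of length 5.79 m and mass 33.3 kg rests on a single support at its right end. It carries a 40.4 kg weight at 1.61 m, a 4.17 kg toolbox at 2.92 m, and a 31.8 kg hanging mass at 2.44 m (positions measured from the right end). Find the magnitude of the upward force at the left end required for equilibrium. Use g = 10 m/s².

Take moments about the right end.
Beam weight: 33.3 × 10 = 333 N down at 2.895 m → arm 2.895 m, τ = 333 × 2.895 = 964 N·m counterclockwise.
Weight: 40.4 × 10 = 404 N down at 1.61 m → arm 1.61 m, τ = 404 × 1.61 = 650.4 N·m counterclockwise.
Toolbox: 4.17 × 10 = 41.7 N down at 2.92 m → arm 2.92 m, τ = 41.7 × 2.92 = 121.8 N·m counterclockwise.
Hanging mass: 31.8 × 10 = 318 N down at 2.44 m → arm 2.44 m, τ = 318 × 2.44 = 775.9 N·m counterclockwise.
Net moment of the loads = 2512 N·m counterclockwise.
The upward force F acts at the left end, arm 5.79 m, giving F × 5.79 clockwise.
Setting net torque to zero: F × 5.79 = 2512 → F = 2512 / 5.79 = 434 N.

F ≈ 434 N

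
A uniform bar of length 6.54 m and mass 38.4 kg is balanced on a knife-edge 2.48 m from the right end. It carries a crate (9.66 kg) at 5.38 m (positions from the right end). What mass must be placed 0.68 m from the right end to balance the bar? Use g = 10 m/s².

Choose the knife-edge (at 2.48 m from the right end) as the axis so the support reaction has zero arm there.
Beam weight: 38.4 × 10 = 384 N down at 3.27 m → arm 0.79 m, τ = 384 × 0.79 = 303.4 N·m counterclockwise.
Crate: 9.66 × 10 = 96.6 N down at 5.38 m → arm 2.9 m, τ = 96.6 × 2.9 = 280.1 N·m counterclockwise.
Net moment of known loads = 583.5 N·m counterclockwise.
An unknown mass m at 0.68 m has arm 1.8 m; its moment is m·g·1.8 clockwise.
Balancing moments: m × 10 × 1.8 = 583.5, giving m = 583.5 / (10 × 1.8) = 32.4 kg.

m ≈ 32.4 kg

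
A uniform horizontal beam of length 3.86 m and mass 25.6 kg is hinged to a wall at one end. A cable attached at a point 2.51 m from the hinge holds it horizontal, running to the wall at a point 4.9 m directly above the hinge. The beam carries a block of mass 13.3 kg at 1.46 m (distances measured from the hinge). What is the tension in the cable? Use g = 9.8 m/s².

Choose the hinge as the axis so the unknown hinge reaction has zero arm there.
Beam weight: 25.6 × 9.8 = 250.9 N down at 1.93 m → arm 1.93 m, τ = 250.9 × 1.93 = 484.2 N·m clockwise.
Block: 13.3 × 9.8 = 130.3 N down at 1.46 m → arm 1.46 m, τ = 130.3 × 1.46 = 190.2 N·m clockwise.
Total clockwise load moment = 674.4 N·m.
The cable tension T acts at 2.51 m; only its component perpendicular to the beam, T sinθ, produces torque. sinθ = h/√(h²+d²) = 4.9/√(4.9²+2.51²) = 0.89.
Balancing moments: T × 2.51 × 0.89 = 674.4, giving T = 674.4 / 2.234 = 302 N.

T ≈ 302 N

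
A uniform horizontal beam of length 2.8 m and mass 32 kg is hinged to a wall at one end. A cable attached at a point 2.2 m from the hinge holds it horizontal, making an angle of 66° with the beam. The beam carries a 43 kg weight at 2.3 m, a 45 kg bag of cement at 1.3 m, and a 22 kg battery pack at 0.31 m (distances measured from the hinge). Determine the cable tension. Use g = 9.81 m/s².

T ≈ 1020 N

Sum moments about the hinge (the unknown hinge reaction has zero arm there).
Beam weight: 32 × 9.81 = 313.9 N down at 1.4 m → arm 1.4 m, τ = 313.9 × 1.4 = 439.5 N·m clockwise.
Weight: 43 × 9.81 = 421.8 N down at 2.3 m → arm 2.3 m, τ = 421.8 × 2.3 = 970.1 N·m clockwise.
Bag of cement: 45 × 9.81 = 441.5 N down at 1.3 m → arm 1.3 m, τ = 441.5 × 1.3 = 574 N·m clockwise.
Battery pack: 22 × 9.81 = 215.8 N down at 0.31 m → arm 0.31 m, τ = 215.8 × 0.31 = 66.9 N·m clockwise.
Total clockwise load moment = 2050 N·m.
The cable tension T acts at 2.2 m; only its component perpendicular to the beam, T sinθ, produces torque. sin 66° = 0.9135.
Στ = 0 ⇒ T × 2.2 × 0.9135 = 2050 ⇒ T = 2050 / 2.01 = 1020 N.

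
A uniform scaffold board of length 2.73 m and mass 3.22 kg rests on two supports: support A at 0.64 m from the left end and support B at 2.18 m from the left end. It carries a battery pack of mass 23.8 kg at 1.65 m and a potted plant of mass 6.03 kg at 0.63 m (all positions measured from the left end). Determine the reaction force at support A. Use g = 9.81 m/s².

R_A ≈ 157 N

Choose support B as the axis so its reaction then has zero moment arm.
Beam weight: 3.22 × 9.81 = 31.59 N down at 1.365 m → arm 0.815 m, τ = 31.59 × 0.815 = 25.75 N·m counterclockwise.
Battery pack: 23.8 × 9.81 = 233.5 N down at 1.65 m → arm 0.53 m, τ = 233.5 × 0.53 = 123.8 N·m counterclockwise.
Potted plant: 6.03 × 9.81 = 59.15 N down at 0.63 m → arm 1.55 m, τ = 59.15 × 1.55 = 91.68 N·m counterclockwise.
Net load moment about support B = 241.2 N·m counterclockwise.
Reaction R at support A is upward at 0.64 m, arm 1.54 m → moment R × 1.54 clockwise.
For rotational equilibrium, R × 1.54 = 241.2, so R = 157 N.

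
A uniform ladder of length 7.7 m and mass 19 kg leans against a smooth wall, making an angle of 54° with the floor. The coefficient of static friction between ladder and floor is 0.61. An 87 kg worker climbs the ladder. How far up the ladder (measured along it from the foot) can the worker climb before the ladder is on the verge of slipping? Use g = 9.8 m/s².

Take moments about the foot of the ladder.
Ladder weight 19×9.8 = 186.2 N acts at 3.85 m along the ladder; its horizontal arm is 3.85·cos54° = 2.263 m → τ = 421.4 N·m clockwise.
Worker weight 87×9.8 = 852.6 N at distance d → arm d·cos54° → τ = 852.6·d·0.5878 clockwise.
Wall normal N at the top has arm L sinθ = 6.229 m counterclockwise, so Στ = 0 gives N·6.229 = 421.4 + 501.2·d.
ΣFy = 0 ⇒ N_floor = 1039 N, so the maximum friction is μ_s·N_floor = 0.61×1039 = 633.8 N. ΣFx = 0 ⇒ N_wall = f, so at the slipping point N = 633.8 N.
Substituting: 633.8×6.229 = 421.4 + 501.2·d ⇒ d = (3948 − 421.4) / 501.2 = 7.04 m.

d ≈ 7.04 m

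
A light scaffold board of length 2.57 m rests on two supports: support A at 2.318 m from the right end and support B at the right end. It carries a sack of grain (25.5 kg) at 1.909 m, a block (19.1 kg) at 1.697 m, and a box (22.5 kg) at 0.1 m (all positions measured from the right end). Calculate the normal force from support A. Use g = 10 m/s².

R_A ≈ 360 N

Taking torques about support B:
Sack of grain: 25.5 × 10 = 255 N down at 1.909 m → arm 1.909 m, τ = 255 × 1.909 = 486.8 N·m counterclockwise.
Block: 19.1 × 10 = 191 N down at 1.697 m → arm 1.697 m, τ = 191 × 1.697 = 324.1 N·m counterclockwise.
Box: 22.5 × 10 = 225 N down at 0.1 m → arm 0.1 m, τ = 225 × 0.1 = 22.5 N·m counterclockwise.
Net load moment about support B = 833.4 N·m counterclockwise.
Reaction R at support A is upward at 2.318 m, arm 2.318 m → moment R × 2.318 clockwise.
Balancing moments: R × 2.318 = 833.4, giving R = 360 N.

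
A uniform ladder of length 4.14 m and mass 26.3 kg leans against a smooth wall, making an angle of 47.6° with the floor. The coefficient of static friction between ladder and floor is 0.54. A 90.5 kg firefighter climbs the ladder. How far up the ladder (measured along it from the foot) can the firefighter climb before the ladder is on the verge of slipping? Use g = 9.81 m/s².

Take moments about the foot of the ladder.
Ladder weight 26.3×9.81 = 258 N acts at 2.07 m along the ladder; its horizontal arm is 2.07·cos47.6° = 1.396 m → τ = 360.2 N·m clockwise.
Firefighter weight 90.5×9.81 = 887.8 N at distance d → arm d·cos47.6° → τ = 887.8·d·0.6743 clockwise.
Wall normal N at the top has arm L sinθ = 3.057 m counterclockwise, so Στ = 0 gives N·3.057 = 360.2 + 598.6·d.
ΣFy = 0 ⇒ N_floor = 1146 N, so the maximum friction is μ_s·N_floor = 0.54×1146 = 618.8 N. ΣFx = 0 ⇒ N_wall = f, so at the slipping point N = 618.8 N.
Substituting: 618.8×3.057 = 360.2 + 598.6·d ⇒ d = (1892 − 360.2) / 598.6 = 2.56 m.

d ≈ 2.56 m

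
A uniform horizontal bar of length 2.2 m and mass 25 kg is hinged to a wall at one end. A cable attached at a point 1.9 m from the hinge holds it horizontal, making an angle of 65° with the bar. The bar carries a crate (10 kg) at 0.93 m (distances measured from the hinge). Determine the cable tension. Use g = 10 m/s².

T ≈ 214 N

Taking torques about the hinge:
Beam weight: 25 × 10 = 250 N down at 1.1 m → arm 1.1 m, τ = 250 × 1.1 = 275 N·m clockwise.
Crate: 10 × 10 = 100 N down at 0.93 m → arm 0.93 m, τ = 100 × 0.93 = 93 N·m clockwise.
Total clockwise load moment = 368 N·m.
The cable tension T acts at 1.9 m; only its component perpendicular to the bar, T sinθ, produces torque. sin 65° = 0.9063.
Balancing moments: T × 1.9 × 0.9063 = 368, giving T = 368 / 1.722 = 214 N.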